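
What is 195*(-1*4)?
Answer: -780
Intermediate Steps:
195*(-1*4) = 195*(-4) = -780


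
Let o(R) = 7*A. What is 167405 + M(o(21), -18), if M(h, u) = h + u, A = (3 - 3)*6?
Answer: 167387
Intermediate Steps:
A = 0 (A = 0*6 = 0)
o(R) = 0 (o(R) = 7*0 = 0)
167405 + M(o(21), -18) = 167405 + (0 - 18) = 167405 - 18 = 167387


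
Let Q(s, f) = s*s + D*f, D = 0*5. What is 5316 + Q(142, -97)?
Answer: 25480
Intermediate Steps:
D = 0
Q(s, f) = s² (Q(s, f) = s*s + 0*f = s² + 0 = s²)
5316 + Q(142, -97) = 5316 + 142² = 5316 + 20164 = 25480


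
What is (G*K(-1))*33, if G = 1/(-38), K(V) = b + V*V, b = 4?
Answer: -165/38 ≈ -4.3421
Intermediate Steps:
K(V) = 4 + V² (K(V) = 4 + V*V = 4 + V²)
G = -1/38 ≈ -0.026316
(G*K(-1))*33 = -(4 + (-1)²)/38*33 = -(4 + 1)/38*33 = -1/38*5*33 = -5/38*33 = -165/38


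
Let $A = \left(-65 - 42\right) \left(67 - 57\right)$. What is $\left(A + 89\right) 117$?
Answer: $-114777$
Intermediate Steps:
$A = -1070$ ($A = \left(-107\right) 10 = -1070$)
$\left(A + 89\right) 117 = \left(-1070 + 89\right) 117 = \left(-981\right) 117 = -114777$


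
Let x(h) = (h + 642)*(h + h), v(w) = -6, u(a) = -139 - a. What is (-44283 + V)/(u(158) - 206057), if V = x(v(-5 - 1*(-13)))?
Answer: 51915/206354 ≈ 0.25158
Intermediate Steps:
x(h) = 2*h*(642 + h) (x(h) = (642 + h)*(2*h) = 2*h*(642 + h))
V = -7632 (V = 2*(-6)*(642 - 6) = 2*(-6)*636 = -7632)
(-44283 + V)/(u(158) - 206057) = (-44283 - 7632)/((-139 - 1*158) - 206057) = -51915/((-139 - 158) - 206057) = -51915/(-297 - 206057) = -51915/(-206354) = -51915*(-1/206354) = 51915/206354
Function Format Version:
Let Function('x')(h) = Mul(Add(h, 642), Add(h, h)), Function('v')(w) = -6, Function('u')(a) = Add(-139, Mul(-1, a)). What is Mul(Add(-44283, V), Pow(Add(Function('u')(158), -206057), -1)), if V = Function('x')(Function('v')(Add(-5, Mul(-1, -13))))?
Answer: Rational(51915, 206354) ≈ 0.25158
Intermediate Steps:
Function('x')(h) = Mul(2, h, Add(642, h)) (Function('x')(h) = Mul(Add(642, h), Mul(2, h)) = Mul(2, h, Add(642, h)))
V = -7632 (V = Mul(2, -6, Add(642, -6)) = Mul(2, -6, 636) = -7632)
Mul(Add(-44283, V), Pow(Add(Function('u')(158), -206057), -1)) = Mul(Add(-44283, -7632), Pow(Add(Add(-139, Mul(-1, 158)), -206057), -1)) = Mul(-51915, Pow(Add(Add(-139, -158), -206057), -1)) = Mul(-51915, Pow(Add(-297, -206057), -1)) = Mul(-51915, Pow(-206354, -1)) = Mul(-51915, Rational(-1, 206354)) = Rational(51915, 206354)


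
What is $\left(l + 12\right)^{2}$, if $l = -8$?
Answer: $16$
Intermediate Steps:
$\left(l + 12\right)^{2} = \left(-8 + 12\right)^{2} = 4^{2} = 16$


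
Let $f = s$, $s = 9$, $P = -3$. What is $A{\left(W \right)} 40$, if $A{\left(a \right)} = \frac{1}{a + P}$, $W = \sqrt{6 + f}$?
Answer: $20 + \frac{20 \sqrt{15}}{3} \approx 45.82$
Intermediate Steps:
$f = 9$
$W = \sqrt{15}$ ($W = \sqrt{6 + 9} = \sqrt{15} \approx 3.873$)
$A{\left(a \right)} = \frac{1}{-3 + a}$ ($A{\left(a \right)} = \frac{1}{a - 3} = \frac{1}{-3 + a}$)
$A{\left(W \right)} 40 = \frac{1}{-3 + \sqrt{15}} \cdot 40 = \frac{40}{-3 + \sqrt{15}}$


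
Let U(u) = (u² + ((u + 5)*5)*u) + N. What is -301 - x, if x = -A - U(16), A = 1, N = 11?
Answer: 1647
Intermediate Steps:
U(u) = 11 + u² + u*(25 + 5*u) (U(u) = (u² + ((u + 5)*5)*u) + 11 = (u² + ((5 + u)*5)*u) + 11 = (u² + (25 + 5*u)*u) + 11 = (u² + u*(25 + 5*u)) + 11 = 11 + u² + u*(25 + 5*u))
x = -1948 (x = -1*1 - (11 + 6*16² + 25*16) = -1 - (11 + 6*256 + 400) = -1 - (11 + 1536 + 400) = -1 - 1*1947 = -1 - 1947 = -1948)
-301 - x = -301 - 1*(-1948) = -301 + 1948 = 1647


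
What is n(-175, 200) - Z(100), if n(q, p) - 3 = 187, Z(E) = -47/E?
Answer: 19047/100 ≈ 190.47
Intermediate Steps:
n(q, p) = 190 (n(q, p) = 3 + 187 = 190)
n(-175, 200) - Z(100) = 190 - (-47)/100 = 190 - 1*(-47/100) = 190 + 47/100 = 19047/100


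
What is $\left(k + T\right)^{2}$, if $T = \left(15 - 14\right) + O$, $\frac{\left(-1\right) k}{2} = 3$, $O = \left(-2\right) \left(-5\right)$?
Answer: $25$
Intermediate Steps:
$O = 10$
$k = -6$ ($k = \left(-2\right) 3 = -6$)
$T = 11$ ($T = \left(15 - 14\right) + 10 = 1 + 10 = 11$)
$\left(k + T\right)^{2} = \left(-6 + 11\right)^{2} = 5^{2} = 25$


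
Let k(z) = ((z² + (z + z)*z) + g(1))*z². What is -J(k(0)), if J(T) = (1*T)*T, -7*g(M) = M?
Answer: 0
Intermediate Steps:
g(M) = -M/7
k(z) = z²*(-⅐ + 3*z²) (k(z) = ((z² + (z + z)*z) - ⅐*1)*z² = ((z² + (2*z)*z) - ⅐)*z² = ((z² + 2*z²) - ⅐)*z² = (3*z² - ⅐)*z² = (-⅐ + 3*z²)*z² = z²*(-⅐ + 3*z²))
J(T) = T² (J(T) = T*T = T²)
-J(k(0)) = -(3*0⁴ - ⅐*0²)² = -(3*0 - ⅐*0)² = -(0 + 0)² = -1*0² = -1*0 = 0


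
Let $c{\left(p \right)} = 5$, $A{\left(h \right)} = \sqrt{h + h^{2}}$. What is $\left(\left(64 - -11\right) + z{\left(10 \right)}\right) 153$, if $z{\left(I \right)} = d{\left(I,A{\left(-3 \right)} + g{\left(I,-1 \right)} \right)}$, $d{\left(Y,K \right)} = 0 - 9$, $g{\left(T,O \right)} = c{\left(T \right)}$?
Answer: $10098$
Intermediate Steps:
$g{\left(T,O \right)} = 5$
$d{\left(Y,K \right)} = -9$ ($d{\left(Y,K \right)} = 0 - 9 = -9$)
$z{\left(I \right)} = -9$
$\left(\left(64 - -11\right) + z{\left(10 \right)}\right) 153 = \left(\left(64 - -11\right) - 9\right) 153 = \left(\left(64 + 11\right) - 9\right) 153 = \left(75 - 9\right) 153 = 66 \cdot 153 = 10098$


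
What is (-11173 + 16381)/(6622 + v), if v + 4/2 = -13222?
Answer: -2604/3301 ≈ -0.78885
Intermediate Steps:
v = -13224 (v = -2 - 13222 = -13224)
(-11173 + 16381)/(6622 + v) = (-11173 + 16381)/(6622 - 13224) = 5208/(-6602) = 5208*(-1/6602) = -2604/3301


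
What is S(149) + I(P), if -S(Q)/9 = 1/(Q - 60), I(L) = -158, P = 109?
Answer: -14071/89 ≈ -158.10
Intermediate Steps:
S(Q) = -9/(-60 + Q) (S(Q) = -9/(Q - 60) = -9/(-60 + Q))
S(149) + I(P) = -9/(-60 + 149) - 158 = -9/89 - 158 = -14071/89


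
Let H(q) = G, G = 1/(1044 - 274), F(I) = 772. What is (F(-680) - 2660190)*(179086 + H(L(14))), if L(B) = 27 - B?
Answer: -183361846129689/385 ≈ -4.7626e+11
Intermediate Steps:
G = 1/770 ≈ 0.0012987
H(q) = 1/770
(F(-680) - 2660190)*(179086 + H(L(14))) = (772 - 2660190)*(179086 + 1/770) = -2659418*137896221/770 = -183361846129689/385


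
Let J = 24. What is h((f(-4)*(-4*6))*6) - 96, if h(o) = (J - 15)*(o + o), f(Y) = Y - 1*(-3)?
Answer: 2496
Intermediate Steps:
f(Y) = 3 + Y (f(Y) = Y + 3 = 3 + Y)
h(o) = 18*o (h(o) = (24 - 15)*(o + o) = 9*(2*o) = 18*o)
h((f(-4)*(-4*6))*6) - 96 = 18*(((3 - 4)*(-4*6))*6) - 96 = 18*(-1*(-24)*6) - 96 = 18*(24*6) - 96 = 18*144 - 96 = 2592 - 96 = 2496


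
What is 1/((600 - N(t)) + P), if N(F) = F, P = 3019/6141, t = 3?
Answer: 6141/3669196 ≈ 0.0016737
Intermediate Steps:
P = 3019/6141 (P = 3019*(1/6141) = 3019/6141 ≈ 0.49161)
1/((600 - N(t)) + P) = 1/((600 - 1*3) + 3019/6141) = 1/((600 - 3) + 3019/6141) = 1/(597 + 3019/6141) = 1/(3669196/6141) = 6141/3669196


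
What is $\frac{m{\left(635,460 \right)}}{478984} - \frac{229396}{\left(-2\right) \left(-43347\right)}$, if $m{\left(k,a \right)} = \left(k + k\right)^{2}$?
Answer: $\frac{3743967367}{5190629862} \approx 0.72129$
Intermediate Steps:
$m{\left(k,a \right)} = 4 k^{2}$ ($m{\left(k,a \right)} = \left(2 k\right)^{2} = 4 k^{2}$)
$\frac{m{\left(635,460 \right)}}{478984} - \frac{229396}{\left(-2\right) \left(-43347\right)} = \frac{4 \cdot 635^{2}}{478984} - \frac{229396}{\left(-2\right) \left(-43347\right)} = 4 \cdot 403225 \cdot \frac{1}{478984} - \frac{229396}{86694} = 1612900 \cdot \frac{1}{478984} - \frac{114698}{43347} = \frac{403225}{119746} - \frac{114698}{43347} = \frac{3743967367}{5190629862}$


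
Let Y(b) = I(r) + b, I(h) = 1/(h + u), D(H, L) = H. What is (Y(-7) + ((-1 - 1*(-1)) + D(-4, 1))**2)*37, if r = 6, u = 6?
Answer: 4033/12 ≈ 336.08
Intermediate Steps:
I(h) = 1/(6 + h) (I(h) = 1/(h + 6) = 1/(6 + h))
Y(b) = 1/12 + b (Y(b) = 1/(6 + 6) + b = 1/12 + b)
(Y(-7) + ((-1 - 1*(-1)) + D(-4, 1))**2)*37 = ((1/12 - 7) + ((-1 - 1*(-1)) - 4)**2)*37 = (-83/12 + ((-1 + 1) - 4)**2)*37 = (-83/12 + (0 - 4)**2)*37 = (-83/12 + (-4)**2)*37 = (-83/12 + 16)*37 = (109/12)*37 = 4033/12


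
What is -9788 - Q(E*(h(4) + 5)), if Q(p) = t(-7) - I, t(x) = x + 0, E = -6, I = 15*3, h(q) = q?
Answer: -9736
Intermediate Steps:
I = 45
t(x) = x
Q(p) = -52 (Q(p) = -7 - 1*45 = -7 - 45 = -52)
-9788 - Q(E*(h(4) + 5)) = -9788 - 1*(-52) = -9788 + 52 = -9736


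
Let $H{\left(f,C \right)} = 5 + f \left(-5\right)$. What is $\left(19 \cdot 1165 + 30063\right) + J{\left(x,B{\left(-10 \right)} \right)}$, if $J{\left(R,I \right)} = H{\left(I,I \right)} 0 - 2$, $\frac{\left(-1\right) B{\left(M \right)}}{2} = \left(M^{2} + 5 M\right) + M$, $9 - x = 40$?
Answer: $52196$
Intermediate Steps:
$H{\left(f,C \right)} = 5 - 5 f$
$x = -31$ ($x = 9 - 40 = -31$)
$B{\left(M \right)} = - 12 M - 2 M^{2}$ ($B{\left(M \right)} = - 2 \left(\left(M^{2} + 5 M\right) + M\right) = - 2 \left(M^{2} + 6 M\right) = - 12 M - 2 M^{2}$)
$J{\left(R,I \right)} = -2$ ($J{\left(R,I \right)} = \left(5 - 5 I\right) 0 - 2 = 0 - 2 = -2$)
$\left(19 \cdot 1165 + 30063\right) + J{\left(x,B{\left(-10 \right)} \right)} = \left(19 \cdot 1165 + 30063\right) - 2 = \left(22135 + 30063\right) - 2 = 52198 - 2 = 52196$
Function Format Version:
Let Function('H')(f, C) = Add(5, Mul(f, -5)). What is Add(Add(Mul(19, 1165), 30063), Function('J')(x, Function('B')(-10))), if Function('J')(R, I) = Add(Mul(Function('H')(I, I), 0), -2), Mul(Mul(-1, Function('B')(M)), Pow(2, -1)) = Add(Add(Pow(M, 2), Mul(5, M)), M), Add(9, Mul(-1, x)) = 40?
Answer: 52196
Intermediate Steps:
Function('H')(f, C) = Add(5, Mul(-5, f))
x = -31 (x = Add(9, Mul(-1, 40)) = Add(9, -40) = -31)
Function('B')(M) = Add(Mul(-12, M), Mul(-2, Pow(M, 2))) (Function('B')(M) = Mul(-2, Add(Add(Pow(M, 2), Mul(5, M)), M)) = Mul(-2, Add(Pow(M, 2), Mul(6, M))) = Add(Mul(-12, M), Mul(-2, Pow(M, 2))))
Function('J')(R, I) = -2 (Function('J')(R, I) = Add(Mul(Add(5, Mul(-5, I)), 0), -2) = Add(0, -2) = -2)
Add(Add(Mul(19, 1165), 30063), Function('J')(x, Function('B')(-10))) = Add(Add(Mul(19, 1165), 30063), -2) = Add(Add(22135, 30063), -2) = Add(52198, -2) = 52196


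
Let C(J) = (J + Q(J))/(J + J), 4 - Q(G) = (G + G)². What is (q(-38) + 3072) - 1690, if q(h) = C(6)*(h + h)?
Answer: 6692/3 ≈ 2230.7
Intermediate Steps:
Q(G) = 4 - 4*G² (Q(G) = 4 - (G + G)² = 4 - (2*G)² = 4 - 4*G²)
C(J) = (4 + J - 4*J²)/(2*J) (C(J) = (J + (4 - 4*J²))/(J + J) = (4 + J - 4*J²)/((2*J)) = (4 + J - 4*J²)*(1/(2*J)) = (4 + J - 4*J²)/(2*J))
q(h) = -67*h/3 (q(h) = (½ - 2*6 + 2/6)*(h + h) = (½ - 12 + 2*(⅙))*(2*h) = (½ - 12 + ⅓)*(2*h) = -67*h/3)
(q(-38) + 3072) - 1690 = (-67/3*(-38) + 3072) - 1690 = (2546/3 + 3072) - 1690 = 11762/3 - 1690 = 6692/3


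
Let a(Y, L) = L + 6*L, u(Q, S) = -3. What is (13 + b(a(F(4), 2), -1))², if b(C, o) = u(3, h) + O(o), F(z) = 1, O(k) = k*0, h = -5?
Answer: 100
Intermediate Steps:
O(k) = 0
a(Y, L) = 7*L
b(C, o) = -3 (b(C, o) = -3 + 0 = -3)
(13 + b(a(F(4), 2), -1))² = (13 - 3)² = 10² = 100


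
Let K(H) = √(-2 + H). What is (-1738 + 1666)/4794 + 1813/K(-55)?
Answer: -12/799 - 1813*I*√57/57 ≈ -0.015019 - 240.14*I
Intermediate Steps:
(-1738 + 1666)/4794 + 1813/K(-55) = (-1738 + 1666)/4794 + 1813/(√(-2 - 55)) = -72*1/4794 + 1813/(√(-57)) = -12/799 + 1813/((I*√57)) = -12/799 + 1813*(-I*√57/57) = -12/799 - 1813*I*√57/57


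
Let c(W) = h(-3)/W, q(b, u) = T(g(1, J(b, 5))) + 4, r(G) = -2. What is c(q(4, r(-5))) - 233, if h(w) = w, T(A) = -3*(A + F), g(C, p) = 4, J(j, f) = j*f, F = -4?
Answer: -935/4 ≈ -233.75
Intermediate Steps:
J(j, f) = f*j
T(A) = 12 - 3*A (T(A) = -3*(A - 4) = -3*(-4 + A) = 12 - 3*A)
q(b, u) = 4 (q(b, u) = (12 - 3*4) + 4 = (12 - 12) + 4 = 0 + 4 = 4)
c(W) = -3/W
c(q(4, r(-5))) - 233 = -3/4 - 233 = -3*¼ - 233 = -¾ - 233 = -935/4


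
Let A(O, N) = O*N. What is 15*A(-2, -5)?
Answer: 150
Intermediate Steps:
A(O, N) = N*O
15*A(-2, -5) = 15*(-5*(-2)) = 15*10 = 150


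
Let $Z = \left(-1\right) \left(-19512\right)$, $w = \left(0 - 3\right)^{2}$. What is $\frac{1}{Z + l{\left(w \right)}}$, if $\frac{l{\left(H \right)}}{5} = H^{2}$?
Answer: $\frac{1}{19917} \approx 5.0208 \cdot 10^{-5}$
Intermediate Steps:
$w = 9$ ($w = \left(-3\right)^{2} = 9$)
$l{\left(H \right)} = 5 H^{2}$
$Z = 19512$
$\frac{1}{Z + l{\left(w \right)}} = \frac{1}{19512 + 5 \cdot 9^{2}} = \frac{1}{19512 + 5 \cdot 81} = \frac{1}{19512 + 405} = \frac{1}{19917}$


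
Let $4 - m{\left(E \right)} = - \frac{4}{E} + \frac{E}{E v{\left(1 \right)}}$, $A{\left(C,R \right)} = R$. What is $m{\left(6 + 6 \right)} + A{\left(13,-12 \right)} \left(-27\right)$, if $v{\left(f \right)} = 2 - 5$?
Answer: $\frac{986}{3} \approx 328.67$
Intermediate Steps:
$v{\left(f \right)} = -3$ ($v{\left(f \right)} = 2 - 5 = -3$)
$m{\left(E \right)} = \frac{13}{3} + \frac{4}{E}$ ($m{\left(E \right)} = 4 - \left(- \frac{4}{E} + \frac{E}{E \left(-3\right)}\right) = 4 - \left(- \frac{4}{E} + \frac{E}{\left(-3\right) E}\right) = 4 - \left(- \frac{4}{E} + E \left(- \frac{1}{3 E}\right)\right) = 4 - \left(- \frac{4}{E} - \frac{1}{3}\right) = 4 - \left(- \frac{1}{3} - \frac{4}{E}\right) = 4 + \left(\frac{1}{3} + \frac{4}{E}\right) = \frac{13}{3} + \frac{4}{E}$)
$m{\left(6 + 6 \right)} + A{\left(13,-12 \right)} \left(-27\right) = \left(\frac{13}{3} + \frac{4}{6 + 6}\right) - -324 = \left(\frac{13}{3} + \frac{4}{12}\right) + 324 = \left(\frac{13}{3} + 4 \cdot \frac{1}{12}\right) + 324 = \left(\frac{13}{3} + \frac{1}{3}\right) + 324 = \frac{14}{3} + 324 = \frac{986}{3}$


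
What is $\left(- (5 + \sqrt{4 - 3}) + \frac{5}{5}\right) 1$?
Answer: $-5$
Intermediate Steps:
$\left(- (5 + \sqrt{4 - 3}) + \frac{5}{5}\right) 1 = \left(- (5 + \sqrt{1}) + 5 \cdot \frac{1}{5}\right) 1 = \left(- (5 + 1) + 1\right) 1 = \left(\left(-1\right) 6 + 1\right) 1 = \left(-6 + 1\right) 1 = \left(-5\right) 1 = -5$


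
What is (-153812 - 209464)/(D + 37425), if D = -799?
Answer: -181638/18313 ≈ -9.9185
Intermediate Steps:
(-153812 - 209464)/(D + 37425) = (-153812 - 209464)/(-799 + 37425) = -363276/36626 = -363276*1/36626 = -181638/18313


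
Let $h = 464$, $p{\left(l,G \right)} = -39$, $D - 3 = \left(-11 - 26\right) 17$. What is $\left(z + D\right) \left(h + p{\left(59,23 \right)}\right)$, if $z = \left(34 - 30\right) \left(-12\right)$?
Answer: $-286450$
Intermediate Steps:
$z = -48$ ($z = 4 \left(-12\right) = -48$)
$D = -626$ ($D = 3 + \left(-11 - 26\right) 17 = 3 - 629 = -626$)
$\left(z + D\right) \left(h + p{\left(59,23 \right)}\right) = \left(-48 - 626\right) \left(464 - 39\right) = \left(-674\right) 425 = -286450$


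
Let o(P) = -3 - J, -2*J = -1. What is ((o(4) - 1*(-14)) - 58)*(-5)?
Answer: 475/2 ≈ 237.50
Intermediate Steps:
J = ½ (J = -½*(-1) = ½ ≈ 0.50000)
o(P) = -7/2 (o(P) = -3 - 1*½ = -3 - ½ = -7/2)
((o(4) - 1*(-14)) - 58)*(-5) = ((-7/2 - 1*(-14)) - 58)*(-5) = ((-7/2 + 14) - 58)*(-5) = (21/2 - 58)*(-5) = -95/2*(-5) = 475/2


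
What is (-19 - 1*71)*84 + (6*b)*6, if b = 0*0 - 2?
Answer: -7632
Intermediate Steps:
b = -2 (b = 0 - 2 = -2)
(-19 - 1*71)*84 + (6*b)*6 = (-19 - 1*71)*84 + (6*(-2))*6 = (-19 - 71)*84 - 12*6 = -90*84 - 72 = -7560 - 72 = -7632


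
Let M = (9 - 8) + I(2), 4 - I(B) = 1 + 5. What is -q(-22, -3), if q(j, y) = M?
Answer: 1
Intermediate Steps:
I(B) = -2 (I(B) = 4 - (1 + 5) = 4 - 1*6 = 4 - 6 = -2)
M = -1 (M = (9 - 8) - 2 = 1 - 2 = -1)
q(j, y) = -1
-q(-22, -3) = -1*(-1) = 1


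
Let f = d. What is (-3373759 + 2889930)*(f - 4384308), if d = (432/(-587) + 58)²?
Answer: 730372157662398224/344569 ≈ 2.1197e+12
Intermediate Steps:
d = 1129900996/344569 (d = (432*(-1/587) + 58)² = (-432/587 + 58)² = (33614/587)² = 1129900996/344569 ≈ 3279.2)
f = 1129900996/344569 ≈ 3279.2
(-3373759 + 2889930)*(f - 4384308) = (-3373759 + 2889930)*(1129900996/344569 - 4384308) = -483829*(-1509566722256/344569) = 730372157662398224/344569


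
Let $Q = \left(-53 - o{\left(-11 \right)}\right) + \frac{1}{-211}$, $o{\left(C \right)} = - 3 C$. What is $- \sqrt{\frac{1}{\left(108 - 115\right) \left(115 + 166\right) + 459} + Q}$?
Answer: $- \frac{i \sqrt{2176874213189}}{159094} \approx - 9.2739 i$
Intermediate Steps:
$Q = - \frac{18147}{211}$ ($Q = \left(-53 - \left(-3\right) \left(-11\right)\right) + \frac{1}{-211} = \left(-53 - 33\right) - \frac{1}{211} = -86 - \frac{1}{211} = - \frac{18147}{211} \approx -86.005$)
$- \sqrt{\frac{1}{\left(108 - 115\right) \left(115 + 166\right) + 459} + Q} = - \sqrt{\frac{1}{\left(108 - 115\right) \left(115 + 166\right) + 459} - \frac{18147}{211}} = - \sqrt{\frac{1}{\left(-7\right) 281 + 459} - \frac{18147}{211}} = - \sqrt{\frac{1}{-1967 + 459} - \frac{18147}{211}} = - \sqrt{\frac{1}{-1508} - \frac{18147}{211}} = - \sqrt{- \frac{1}{1508} - \frac{18147}{211}} = - \sqrt{- \frac{27365887}{318188}} = - \frac{i \sqrt{2176874213189}}{159094}$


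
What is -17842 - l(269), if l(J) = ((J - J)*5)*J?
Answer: -17842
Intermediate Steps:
l(J) = 0 (l(J) = (0*5)*J = 0*J = 0)
-17842 - l(269) = -17842 - 1*0 = -17842 + 0 = -17842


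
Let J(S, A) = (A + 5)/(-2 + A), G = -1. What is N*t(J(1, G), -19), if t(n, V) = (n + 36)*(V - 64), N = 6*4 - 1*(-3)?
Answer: -77688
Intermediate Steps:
J(S, A) = (5 + A)/(-2 + A)
N = 27 (N = 24 + 3 = 27)
t(n, V) = (-64 + V)*(36 + n) (t(n, V) = (36 + n)*(-64 + V) = (-64 + V)*(36 + n))
N*t(J(1, G), -19) = 27*(-2304 - 64*(5 - 1)/(-2 - 1) + 36*(-19) - 19*(5 - 1)/(-2 - 1)) = 27*(-2304 - 64*4/(-3) - 684 - 19*4/(-3)) = 27*(-2304 - (-64)*4/3 - 684 - (-19)*4/3) = 27*(-2304 - 64*(-4/3) - 684 - 19*(-4/3)) = 27*(-2304 + 256/3 - 684 + 76/3) = 27*(-8632/3) = -77688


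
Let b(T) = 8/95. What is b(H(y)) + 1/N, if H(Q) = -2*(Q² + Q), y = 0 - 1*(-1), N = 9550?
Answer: 15299/181450 ≈ 0.084315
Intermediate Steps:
y = 1 (y = 0 + 1 = 1)
H(Q) = -2*Q - 2*Q² (H(Q) = -2*(Q + Q²) = -2*Q - 2*Q²)
b(T) = 8/95 (b(T) = 8*(1/95) = 8/95)
b(H(y)) + 1/N = 8/95 + 1/9550 = 15299/181450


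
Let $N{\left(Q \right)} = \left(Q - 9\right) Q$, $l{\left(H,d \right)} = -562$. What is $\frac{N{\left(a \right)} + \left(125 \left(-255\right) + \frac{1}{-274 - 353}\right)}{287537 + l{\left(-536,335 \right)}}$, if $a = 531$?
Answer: $\frac{153807488}{179933325} \approx 0.8548$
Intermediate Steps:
$N{\left(Q \right)} = Q \left(-9 + Q\right)$ ($N{\left(Q \right)} = \left(-9 + Q\right) Q = Q \left(-9 + Q\right)$)
$\frac{N{\left(a \right)} + \left(125 \left(-255\right) + \frac{1}{-274 - 353}\right)}{287537 + l{\left(-536,335 \right)}} = \frac{531 \left(-9 + 531\right) + \left(125 \left(-255\right) + \frac{1}{-274 - 353}\right)}{287537 - 562} = \frac{531 \cdot 522 - \left(31875 - \frac{1}{-627}\right)}{286975} = \left(277182 - \frac{19985626}{627}\right) \frac{1}{286975} = \frac{153807488}{627} \cdot \frac{1}{286975} = \frac{153807488}{179933325}$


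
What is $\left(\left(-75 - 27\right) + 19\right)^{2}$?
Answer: $6889$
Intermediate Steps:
$\left(\left(-75 - 27\right) + 19\right)^{2} = \left(-102 + 19\right)^{2} = \left(-83\right)^{2} = 6889$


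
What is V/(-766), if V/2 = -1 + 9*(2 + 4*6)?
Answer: -233/383 ≈ -0.60835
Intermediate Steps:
V = 466 (V = 2*(-1 + 9*(2 + 4*6)) = 2*(-1 + 9*(2 + 24)) = 2*(-1 + 9*26) = 2*(-1 + 234) = 2*233 = 466)
V/(-766) = 466/(-766) = 466*(-1/766) = -233/383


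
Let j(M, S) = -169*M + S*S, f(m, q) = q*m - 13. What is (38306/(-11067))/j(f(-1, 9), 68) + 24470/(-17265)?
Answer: -75325137289/53130686007 ≈ -1.4177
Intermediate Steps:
f(m, q) = -13 + m*q (f(m, q) = m*q - 13 = -13 + m*q)
j(M, S) = S² - 169*M (j(M, S) = -169*M + S² = S² - 169*M)
(38306/(-11067))/j(f(-1, 9), 68) + 24470/(-17265) = (38306/(-11067))/(68² - 169*(-13 - 1*9)) + 24470/(-17265) = (38306*(-1/11067))/(4624 - 169*(-13 - 9)) + 24470*(-1/17265) = -38306/(11067*(4624 - 169*(-22))) - 4894/3453 = -38306/(11067*(4624 + 3718)) - 4894/3453 = -38306/11067/8342 - 4894/3453 = -38306/11067*1/8342 - 4894/3453 = -19153/46160457 - 4894/3453 = -75325137289/53130686007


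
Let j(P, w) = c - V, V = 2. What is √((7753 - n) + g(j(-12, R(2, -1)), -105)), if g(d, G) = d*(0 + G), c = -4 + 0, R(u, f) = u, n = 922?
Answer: 3*√829 ≈ 86.377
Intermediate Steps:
c = -4
j(P, w) = -6 (j(P, w) = -4 - 1*2 = -4 - 2 = -6)
g(d, G) = G*d (g(d, G) = d*G = G*d)
√((7753 - n) + g(j(-12, R(2, -1)), -105)) = √((7753 - 1*922) - 105*(-6)) = √((7753 - 922) + 630) = √(6831 + 630) = √7461 = 3*√829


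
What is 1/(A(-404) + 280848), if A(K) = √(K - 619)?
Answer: 93616/26291866709 - I*√1023/78875600127 ≈ 3.5606e-6 - 4.055e-10*I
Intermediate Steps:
A(K) = √(-619 + K)
1/(A(-404) + 280848) = 1/(√(-619 - 404) + 280848) = 1/(√(-1023) + 280848) = 1/(I*√1023 + 280848) = 1/(280848 + I*√1023)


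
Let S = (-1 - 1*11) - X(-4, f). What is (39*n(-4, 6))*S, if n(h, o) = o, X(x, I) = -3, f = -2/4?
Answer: -2106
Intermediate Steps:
f = -½ (f = -2*¼ = -½ ≈ -0.50000)
S = -9 (S = (-1 - 1*11) - 1*(-3) = (-1 - 11) + 3 = -12 + 3 = -9)
(39*n(-4, 6))*S = (39*6)*(-9) = 234*(-9) = -2106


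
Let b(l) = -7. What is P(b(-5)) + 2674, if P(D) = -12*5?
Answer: 2614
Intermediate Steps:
P(D) = -60
P(b(-5)) + 2674 = -60 + 2674 = 2614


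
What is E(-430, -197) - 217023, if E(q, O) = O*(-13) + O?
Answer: -214659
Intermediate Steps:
E(q, O) = -12*O (E(q, O) = -13*O + O = -12*O)
E(-430, -197) - 217023 = -12*(-197) - 217023 = 2364 - 217023 = -214659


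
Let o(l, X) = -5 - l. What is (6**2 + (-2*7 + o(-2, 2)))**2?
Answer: 361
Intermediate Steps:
(6**2 + (-2*7 + o(-2, 2)))**2 = (6**2 + (-2*7 + (-5 - 1*(-2))))**2 = (36 + (-14 + (-5 + 2)))**2 = (36 + (-14 - 3))**2 = (36 - 17)**2 = 19**2 = 361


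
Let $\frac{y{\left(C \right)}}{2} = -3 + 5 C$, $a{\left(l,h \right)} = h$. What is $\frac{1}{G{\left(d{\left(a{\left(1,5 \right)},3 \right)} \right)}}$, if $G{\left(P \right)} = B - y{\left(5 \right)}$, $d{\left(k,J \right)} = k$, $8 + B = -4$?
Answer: $- \frac{1}{56} \approx -0.017857$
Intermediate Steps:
$B = -12$ ($B = -8 - 4 = -12$)
$y{\left(C \right)} = -6 + 10 C$ ($y{\left(C \right)} = 2 \left(-3 + 5 C\right) = -6 + 10 C$)
$G{\left(P \right)} = -56$ ($G{\left(P \right)} = -12 - \left(-6 + 10 \cdot 5\right) = -12 - \left(-6 + 50\right) = -12 - 44 = -56$)
$\frac{1}{G{\left(d{\left(a{\left(1,5 \right)},3 \right)} \right)}} = \frac{1}{-56} = - \frac{1}{56}$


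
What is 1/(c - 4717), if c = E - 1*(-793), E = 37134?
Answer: 1/33210 ≈ 3.0111e-5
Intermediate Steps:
c = 37927 (c = 37134 - 1*(-793) = 37134 + 793 = 37927)
1/(c - 4717) = 1/(37927 - 4717) = 1/33210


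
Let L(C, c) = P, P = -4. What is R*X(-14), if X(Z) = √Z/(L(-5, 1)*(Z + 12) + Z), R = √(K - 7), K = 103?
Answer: -4*I*√21/3 ≈ -6.1101*I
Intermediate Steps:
L(C, c) = -4
R = 4*√6 (R = √(103 - 7) = √96 = 4*√6 ≈ 9.7980)
X(Z) = √Z/(-48 - 3*Z) (X(Z) = √Z/(-4*(Z + 12) + Z) = √Z/(-4*(12 + Z) + Z) = √Z/((-48 - 4*Z) + Z) = √Z/(-48 - 3*Z))
R*X(-14) = (4*√6)*(√(-14)/(3*(-16 - 1*(-14)))) = (4*√6)*((I*√14)/(3*(-16 + 14))) = (4*√6)*((⅓)*(I*√14)/(-2)) = (4*√6)*((⅓)*(I*√14)*(-½)) = (4*√6)*(-I*√14/6) = -4*I*√21/3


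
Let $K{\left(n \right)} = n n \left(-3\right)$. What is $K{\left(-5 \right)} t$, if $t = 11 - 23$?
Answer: $900$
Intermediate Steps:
$K{\left(n \right)} = - 3 n^{2}$ ($K{\left(n \right)} = n^{2} \left(-3\right) = - 3 n^{2}$)
$t = -12$
$K{\left(-5 \right)} t = - 3 \left(-5\right)^{2} \left(-12\right) = \left(-3\right) 25 \left(-12\right) = \left(-75\right) \left(-12\right) = 900$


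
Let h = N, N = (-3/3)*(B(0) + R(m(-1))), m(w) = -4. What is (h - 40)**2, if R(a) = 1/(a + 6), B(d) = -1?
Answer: 6241/4 ≈ 1560.3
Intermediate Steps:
R(a) = 1/(6 + a)
N = 1/2 (N = (-3/3)*(-1 + 1/(6 - 4)) = (-3*1/3)*(-1 + 1/2) = -(-1 + 1/2) = -1*(-1/2) = 1/2 ≈ 0.50000)
h = 1/2 ≈ 0.50000
(h - 40)**2 = (1/2 - 40)**2 = (-79/2)**2 = 6241/4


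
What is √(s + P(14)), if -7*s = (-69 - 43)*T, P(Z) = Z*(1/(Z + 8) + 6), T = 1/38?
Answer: √3715393/209 ≈ 9.2227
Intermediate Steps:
T = 1/38 ≈ 0.026316
P(Z) = Z*(6 + 1/(8 + Z)) (P(Z) = Z*(1/(8 + Z) + 6) = Z*(6 + 1/(8 + Z)))
s = 8/19 (s = -(-69 - 43)/(7*38) = -(-16)/38 = -⅐*(-56/19) = 8/19 ≈ 0.42105)
√(s + P(14)) = √(8/19 + 14*(49 + 6*14)/(8 + 14)) = √(8/19 + 14*(49 + 84)/22) = √(8/19 + 14*(1/22)*133) = √(8/19 + 931/11) = √(17777/209) = √3715393/209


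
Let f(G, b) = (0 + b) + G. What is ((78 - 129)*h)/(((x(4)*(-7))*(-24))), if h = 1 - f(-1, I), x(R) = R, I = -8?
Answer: -85/112 ≈ -0.75893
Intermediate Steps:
f(G, b) = G + b (f(G, b) = b + G = G + b)
h = 10 (h = 1 - (-1 - 8) = 1 - 1*(-9) = 1 + 9 = 10)
((78 - 129)*h)/(((x(4)*(-7))*(-24))) = ((78 - 129)*10)/(((4*(-7))*(-24))) = (-51*10)/((-28*(-24))) = -510/672 = -510*1/672 = -85/112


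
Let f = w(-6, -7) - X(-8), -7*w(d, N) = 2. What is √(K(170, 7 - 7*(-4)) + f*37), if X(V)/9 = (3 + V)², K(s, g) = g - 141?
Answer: I*√413637/7 ≈ 91.878*I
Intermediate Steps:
w(d, N) = -2/7 (w(d, N) = -⅐*2 = -2/7)
K(s, g) = -141 + g
X(V) = 9*(3 + V)²
f = -1577/7 (f = -2/7 - 9*(3 - 8)² = -2/7 - 9*(-5)² = -2/7 - 9*25 = -2/7 - 1*225 = -2/7 - 225 = -1577/7 ≈ -225.29)
√(K(170, 7 - 7*(-4)) + f*37) = √((-141 + (7 - 7*(-4))) - 1577/7*37) = √((-141 + (7 + 28)) - 58349/7) = √((-141 + 35) - 58349/7) = √(-106 - 58349/7) = √(-59091/7) = I*√413637/7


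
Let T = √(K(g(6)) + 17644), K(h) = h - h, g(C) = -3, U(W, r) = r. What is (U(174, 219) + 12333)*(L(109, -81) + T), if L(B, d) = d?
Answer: -1016712 + 25104*√4411 ≈ 6.5058e+5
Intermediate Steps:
K(h) = 0
T = 2*√4411 (T = √(0 + 17644) = √17644 = 2*√4411 ≈ 132.83)
(U(174, 219) + 12333)*(L(109, -81) + T) = (219 + 12333)*(-81 + 2*√4411) = 12552*(-81 + 2*√4411) = -1016712 + 25104*√4411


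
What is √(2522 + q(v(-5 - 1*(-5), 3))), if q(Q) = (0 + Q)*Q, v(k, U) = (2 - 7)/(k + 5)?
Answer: 29*√3 ≈ 50.229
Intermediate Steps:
v(k, U) = -5/(5 + k)
q(Q) = Q² (q(Q) = Q*Q = Q²)
√(2522 + q(v(-5 - 1*(-5), 3))) = √(2522 + (-5/(5 + (-5 - 1*(-5))))²) = √(2522 + (-5/(5 + (-5 + 5)))²) = √(2522 + (-5/(5 + 0))²) = √(2522 + (-5/5)²) = √(2522 + (-5*⅕)²) = √(2522 + (-1)²) = √(2522 + 1) = √2523 = 29*√3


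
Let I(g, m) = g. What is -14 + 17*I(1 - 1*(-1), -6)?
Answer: 20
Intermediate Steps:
-14 + 17*I(1 - 1*(-1), -6) = -14 + 17*(1 - 1*(-1)) = -14 + 17*(1 + 1) = -14 + 17*2 = -14 + 34 = 20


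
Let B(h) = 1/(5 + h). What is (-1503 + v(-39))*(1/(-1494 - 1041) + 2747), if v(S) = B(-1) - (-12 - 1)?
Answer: -10374088649/2535 ≈ -4.0923e+6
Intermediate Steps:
v(S) = 53/4 (v(S) = 1/(5 - 1) - (-12 - 1) = 1/4 - 1*(-13) = ¼ + 13 = 53/4)
(-1503 + v(-39))*(1/(-1494 - 1041) + 2747) = (-1503 + 53/4)*(1/(-1494 - 1041) + 2747) = -5959*(1/(-2535) + 2747)/4 = -5959*(-1/2535 + 2747)/4 = -5959/4*6963644/2535 = -10374088649/2535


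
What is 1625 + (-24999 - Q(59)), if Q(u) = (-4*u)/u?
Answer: -23370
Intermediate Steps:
Q(u) = -4
1625 + (-24999 - Q(59)) = 1625 + (-24999 - 1*(-4)) = 1625 + (-24999 + 4) = 1625 - 24995 = -23370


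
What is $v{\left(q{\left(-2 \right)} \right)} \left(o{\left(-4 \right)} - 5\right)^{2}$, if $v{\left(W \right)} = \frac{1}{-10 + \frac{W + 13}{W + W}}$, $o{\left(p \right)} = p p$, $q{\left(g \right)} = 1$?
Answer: $- \frac{121}{3} \approx -40.333$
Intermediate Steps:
$o{\left(p \right)} = p^{2}$
$v{\left(W \right)} = \frac{1}{-10 + \frac{13 + W}{2 W}}$
$v{\left(q{\left(-2 \right)} \right)} \left(o{\left(-4 \right)} - 5\right)^{2} = \left(-2\right) 1 \frac{1}{-13 + 19 \cdot 1} \left(\left(-4\right)^{2} - 5\right)^{2} = \left(-2\right) 1 \frac{1}{-13 + 19} \left(16 - 5\right)^{2} = \left(-2\right) 1 \cdot \frac{1}{6} \cdot 11^{2} = \left(-2\right) 1 \cdot \frac{1}{6} \cdot 121 = \left(- \frac{1}{3}\right) 121 = - \frac{121}{3}$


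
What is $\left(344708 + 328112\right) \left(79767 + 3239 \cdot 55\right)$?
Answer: $173528351840$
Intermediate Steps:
$\left(344708 + 328112\right) \left(79767 + 3239 \cdot 55\right) = 672820 \left(79767 + 178145\right) = 672820 \cdot 257912 = 173528351840$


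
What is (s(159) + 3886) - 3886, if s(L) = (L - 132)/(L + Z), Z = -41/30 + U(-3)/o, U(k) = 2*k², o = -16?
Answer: 3240/18781 ≈ 0.17251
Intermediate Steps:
Z = -299/120 (Z = -41/30 + (2*(-3)²)/(-16) = -41*1/30 + (2*9)*(-1/16) = -41/30 + 18*(-1/16) = -41/30 - 9/8 = -299/120 ≈ -2.4917)
s(L) = (-132 + L)/(-299/120 + L) (s(L) = (L - 132)/(L - 299/120) = (-132 + L)/(-299/120 + L))
(s(159) + 3886) - 3886 = (120*(-132 + 159)/(-299 + 120*159) + 3886) - 3886 = (120*27/(-299 + 19080) + 3886) - 3886 = (120*27/18781 + 3886) - 3886 = (120*(1/18781)*27 + 3886) - 3886 = (3240/18781 + 3886) - 3886 = 72986206/18781 - 3886 = 3240/18781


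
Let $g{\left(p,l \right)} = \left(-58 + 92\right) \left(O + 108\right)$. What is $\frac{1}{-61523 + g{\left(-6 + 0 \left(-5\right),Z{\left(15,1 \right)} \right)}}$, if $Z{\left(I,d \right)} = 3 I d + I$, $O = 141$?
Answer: $- \frac{1}{53057} \approx -1.8848 \cdot 10^{-5}$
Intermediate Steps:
$Z{\left(I,d \right)} = I + 3 I d$ ($Z{\left(I,d \right)} = 3 I d + I = I + 3 I d$)
$g{\left(p,l \right)} = 8466$ ($g{\left(p,l \right)} = \left(-58 + 92\right) \left(141 + 108\right) = 34 \cdot 249 = 8466$)
$\frac{1}{-61523 + g{\left(-6 + 0 \left(-5\right),Z{\left(15,1 \right)} \right)}} = \frac{1}{-61523 + 8466} = \frac{1}{-53057} = - \frac{1}{53057}$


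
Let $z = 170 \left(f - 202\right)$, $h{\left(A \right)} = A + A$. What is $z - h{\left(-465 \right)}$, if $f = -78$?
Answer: $-46670$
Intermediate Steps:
$h{\left(A \right)} = 2 A$
$z = -47600$ ($z = 170 \left(-78 - 202\right) = 170 \left(-280\right) = -47600$)
$z - h{\left(-465 \right)} = -47600 - 2 \left(-465\right) = -47600 - -930 = -47600 + 930 = -46670$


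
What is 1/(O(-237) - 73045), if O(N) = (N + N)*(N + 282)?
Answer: -1/94375 ≈ -1.0596e-5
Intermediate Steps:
O(N) = 2*N*(282 + N) (O(N) = (2*N)*(282 + N) = 2*N*(282 + N))
1/(O(-237) - 73045) = 1/(2*(-237)*(282 - 237) - 73045) = 1/(2*(-237)*45 - 73045) = 1/(-21330 - 73045) = 1/(-94375) = -1/94375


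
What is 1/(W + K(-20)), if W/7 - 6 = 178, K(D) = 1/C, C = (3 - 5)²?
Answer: 4/5153 ≈ 0.00077625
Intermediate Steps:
C = 4 (C = (-2)² = 4)
K(D) = ¼ (K(D) = 1/4 = ¼)
W = 1288 (W = 42 + 7*178 = 42 + 1246 = 1288)
1/(W + K(-20)) = 1/(1288 + ¼) = 1/(5153/4) = 4/5153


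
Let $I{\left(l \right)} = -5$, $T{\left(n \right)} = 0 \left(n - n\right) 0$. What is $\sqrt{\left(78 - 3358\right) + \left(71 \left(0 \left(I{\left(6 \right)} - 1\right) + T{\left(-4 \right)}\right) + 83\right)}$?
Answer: $i \sqrt{3197} \approx 56.542 i$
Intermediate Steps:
$T{\left(n \right)} = 0$ ($T{\left(n \right)} = 0 \cdot 0 \cdot 0 = 0 \cdot 0 = 0$)
$\sqrt{\left(78 - 3358\right) + \left(71 \left(0 \left(I{\left(6 \right)} - 1\right) + T{\left(-4 \right)}\right) + 83\right)} = \sqrt{\left(78 - 3358\right) + \left(71 \left(0 \left(-5 - 1\right) + 0\right) + 83\right)} = \sqrt{\left(78 - 3358\right) + \left(71 \left(0 \left(-6\right) + 0\right) + 83\right)} = \sqrt{-3280 + \left(71 \left(0 + 0\right) + 83\right)} = \sqrt{-3280 + \left(71 \cdot 0 + 83\right)} = \sqrt{-3280 + \left(0 + 83\right)} = \sqrt{-3280 + 83} = \sqrt{-3197} = i \sqrt{3197}$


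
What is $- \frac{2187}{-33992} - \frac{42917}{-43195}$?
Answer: $\frac{1553302129}{1468284440} \approx 1.0579$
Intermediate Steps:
$- \frac{2187}{-33992} - \frac{42917}{-43195} = \left(-2187\right) \left(- \frac{1}{33992}\right) - - \frac{42917}{43195} = \frac{2187}{33992} + \frac{42917}{43195} = \frac{1553302129}{1468284440}$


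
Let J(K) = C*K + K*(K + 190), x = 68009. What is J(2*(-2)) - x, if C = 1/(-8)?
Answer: -137505/2 ≈ -68753.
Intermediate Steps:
C = -⅛ ≈ -0.12500
J(K) = -K/8 + K*(190 + K) (J(K) = -K/8 + K*(K + 190) = -K/8 + K*(190 + K))
J(2*(-2)) - x = (2*(-2))*(1519 + 8*(2*(-2)))/8 - 1*68009 = (⅛)*(-4)*(1519 + 8*(-4)) - 68009 = (⅛)*(-4)*(1519 - 32) - 68009 = (⅛)*(-4)*1487 - 68009 = -1487/2 - 68009 = -137505/2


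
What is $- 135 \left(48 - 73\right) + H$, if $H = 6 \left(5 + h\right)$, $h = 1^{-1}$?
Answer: $3411$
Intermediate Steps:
$h = 1$
$H = 36$ ($H = 6 \left(5 + 1\right) = 6 \cdot 6 = 36$)
$- 135 \left(48 - 73\right) + H = - 135 \left(48 - 73\right) + 36 = \left(-135\right) \left(-25\right) + 36 = 3375 + 36 = 3411$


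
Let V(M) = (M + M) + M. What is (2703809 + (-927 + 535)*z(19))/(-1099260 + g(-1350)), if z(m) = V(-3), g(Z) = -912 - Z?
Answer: -2707337/1098822 ≈ -2.4639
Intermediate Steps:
V(M) = 3*M (V(M) = 2*M + M = 3*M)
z(m) = -9 (z(m) = 3*(-3) = -9)
(2703809 + (-927 + 535)*z(19))/(-1099260 + g(-1350)) = (2703809 + (-927 + 535)*(-9))/(-1099260 + (-912 - 1*(-1350))) = (2703809 - 392*(-9))/(-1099260 + (-912 + 1350)) = (2703809 + 3528)/(-1099260 + 438) = 2707337/(-1098822) = 2707337*(-1/1098822) = -2707337/1098822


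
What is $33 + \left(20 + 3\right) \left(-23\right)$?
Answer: $-496$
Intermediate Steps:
$33 + \left(20 + 3\right) \left(-23\right) = 33 + 23 \left(-23\right) = 33 - 529 = -496$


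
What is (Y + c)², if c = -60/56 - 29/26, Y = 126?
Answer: 126945289/8281 ≈ 15330.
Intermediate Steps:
c = -199/91 (c = -60*1/56 - 29*1/26 = -15/14 - 29/26 = -199/91 ≈ -2.1868)
(Y + c)² = (126 - 199/91)² = (11267/91)² = 126945289/8281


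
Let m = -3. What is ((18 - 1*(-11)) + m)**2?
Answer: 676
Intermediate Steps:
((18 - 1*(-11)) + m)**2 = ((18 - 1*(-11)) - 3)**2 = ((18 + 11) - 3)**2 = (29 - 3)**2 = 26**2 = 676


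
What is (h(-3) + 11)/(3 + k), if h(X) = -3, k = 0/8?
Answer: 8/3 ≈ 2.6667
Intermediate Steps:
k = 0 (k = 0*(⅛) = 0)
(h(-3) + 11)/(3 + k) = (-3 + 11)/(3 + 0) = 8/3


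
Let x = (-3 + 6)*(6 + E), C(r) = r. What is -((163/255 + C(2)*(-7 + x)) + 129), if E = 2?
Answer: -41728/255 ≈ -163.64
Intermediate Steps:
x = 24 (x = (-3 + 6)*(6 + 2) = 3*8 = 24)
-((163/255 + C(2)*(-7 + x)) + 129) = -((163/255 + 2*(-7 + 24)) + 129) = -((163*(1/255) + 2*17) + 129) = -((163/255 + 34) + 129) = -(8833/255 + 129) = -1*41728/255 = -41728/255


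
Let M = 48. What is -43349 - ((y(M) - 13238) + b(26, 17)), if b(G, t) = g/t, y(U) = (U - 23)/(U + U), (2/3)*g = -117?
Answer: -49124729/1632 ≈ -30101.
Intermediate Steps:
g = -351/2 (g = (3/2)*(-117) = -351/2 ≈ -175.50)
y(U) = (-23 + U)/(2*U) (y(U) = (-23 + U)/((2*U)) = (-23 + U)*(1/(2*U)) = (-23 + U)/(2*U))
b(G, t) = -351/(2*t)
-43349 - ((y(M) - 13238) + b(26, 17)) = -43349 - (((1/2)*(-23 + 48)/48 - 13238) - 351/2/17) = -43349 - (((1/2)*(1/48)*25 - 13238) - 351/2*1/17) = -43349 - ((25/96 - 13238) - 351/34) = -43349 - (-1270823/96 - 351/34) = -43349 - 1*(-21620839/1632) = -43349 + 21620839/1632 = -49124729/1632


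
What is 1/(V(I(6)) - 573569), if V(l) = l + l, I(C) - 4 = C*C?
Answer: -1/573489 ≈ -1.7437e-6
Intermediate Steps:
I(C) = 4 + C**2 (I(C) = 4 + C*C = 4 + C**2)
V(l) = 2*l
1/(V(I(6)) - 573569) = 1/(2*(4 + 6**2) - 573569) = 1/(2*(4 + 36) - 573569) = 1/(2*40 - 573569) = 1/(80 - 573569) = 1/(-573489) = -1/573489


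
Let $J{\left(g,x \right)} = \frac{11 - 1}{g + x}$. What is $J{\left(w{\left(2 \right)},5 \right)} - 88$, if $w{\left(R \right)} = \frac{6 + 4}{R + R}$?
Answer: $- \frac{260}{3} \approx -86.667$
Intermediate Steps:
$w{\left(R \right)} = \frac{5}{R}$ ($w{\left(R \right)} = \frac{10}{2 R} = 10 \frac{1}{2 R} = \frac{5}{R}$)
$J{\left(g,x \right)} = \frac{10}{g + x}$
$J{\left(w{\left(2 \right)},5 \right)} - 88 = \frac{10}{\frac{5}{2} + 5} - 88 = \frac{10}{\frac{15}{2}} - 88 = 10 \cdot \frac{2}{15} - 88 = \frac{4}{3} - 88 = - \frac{260}{3}$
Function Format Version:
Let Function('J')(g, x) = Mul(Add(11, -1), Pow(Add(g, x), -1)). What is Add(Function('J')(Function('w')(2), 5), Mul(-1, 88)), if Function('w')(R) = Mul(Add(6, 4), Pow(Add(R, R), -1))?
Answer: Rational(-260, 3) ≈ -86.667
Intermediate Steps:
Function('w')(R) = Mul(5, Pow(R, -1)) (Function('w')(R) = Mul(10, Pow(Mul(2, R), -1)) = Mul(10, Mul(Rational(1, 2), Pow(R, -1))) = Mul(5, Pow(R, -1)))
Function('J')(g, x) = Mul(10, Pow(Add(g, x), -1))
Add(Function('J')(Function('w')(2), 5), Mul(-1, 88)) = Add(Mul(10, Pow(Add(Mul(5, Pow(2, -1)), 5), -1)), Mul(-1, 88)) = Add(Mul(10, Pow(Add(Mul(5, Rational(1, 2)), 5), -1)), -88) = Add(Mul(10, Pow(Add(Rational(5, 2), 5), -1)), -88) = Add(Mul(10, Pow(Rational(15, 2), -1)), -88) = Add(Mul(10, Rational(2, 15)), -88) = Add(Rational(4, 3), -88) = Rational(-260, 3)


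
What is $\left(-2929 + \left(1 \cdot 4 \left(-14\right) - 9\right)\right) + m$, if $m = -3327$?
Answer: $-6321$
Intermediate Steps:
$\left(-2929 + \left(1 \cdot 4 \left(-14\right) - 9\right)\right) + m = \left(-2929 + \left(1 \cdot 4 \left(-14\right) - 9\right)\right) - 3327 = \left(-2929 + \left(4 \left(-14\right) - 9\right)\right) - 3327 = \left(-2929 - 65\right) - 3327 = -2994 - 3327 = -6321$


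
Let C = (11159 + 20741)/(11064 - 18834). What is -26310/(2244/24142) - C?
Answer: -41127050765/145299 ≈ -2.8305e+5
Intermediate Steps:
C = -3190/777 (C = 31900/(-7770) = 31900*(-1/7770) = -3190/777 ≈ -4.1055)
-26310/(2244/24142) - C = -26310/(2244/24142) - 1*(-3190/777) = -26310/(2244*(1/24142)) + 3190/777 = -26310/1122/12071 + 3190/777 = -26310*12071/1122 + 3190/777 = -52931335/187 + 3190/777 = -41127050765/145299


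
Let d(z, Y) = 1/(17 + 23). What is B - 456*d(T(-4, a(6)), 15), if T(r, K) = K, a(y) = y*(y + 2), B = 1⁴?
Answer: -52/5 ≈ -10.400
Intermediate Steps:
B = 1
a(y) = y*(2 + y)
d(z, Y) = 1/40
B - 456*d(T(-4, a(6)), 15) = 1 - 456*1/40 = 1 - 57/5 = -52/5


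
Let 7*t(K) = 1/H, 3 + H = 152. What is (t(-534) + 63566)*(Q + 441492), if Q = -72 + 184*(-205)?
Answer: 26765043154300/1043 ≈ 2.5662e+10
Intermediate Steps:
H = 149 (H = -3 + 152 = 149)
t(K) = 1/1043 (t(K) = (1/7)/149 = (1/7)*(1/149) = 1/1043)
Q = -37792 (Q = -72 - 37720 = -37792)
(t(-534) + 63566)*(Q + 441492) = (1/1043 + 63566)*(-37792 + 441492) = (66299339/1043)*403700 = 26765043154300/1043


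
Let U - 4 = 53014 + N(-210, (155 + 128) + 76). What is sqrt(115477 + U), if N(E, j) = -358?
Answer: sqrt(168137) ≈ 410.04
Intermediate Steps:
U = 52660 (U = 4 + (53014 - 358) = 4 + 52656 = 52660)
sqrt(115477 + U) = sqrt(115477 + 52660) = sqrt(168137)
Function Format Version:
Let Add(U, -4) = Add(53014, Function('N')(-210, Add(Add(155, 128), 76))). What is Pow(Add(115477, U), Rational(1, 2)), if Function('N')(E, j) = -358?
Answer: Pow(168137, Rational(1, 2)) ≈ 410.04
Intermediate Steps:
U = 52660 (U = Add(4, Add(53014, -358)) = Add(4, 52656) = 52660)
Pow(Add(115477, U), Rational(1, 2)) = Pow(Add(115477, 52660), Rational(1, 2)) = Pow(168137, Rational(1, 2))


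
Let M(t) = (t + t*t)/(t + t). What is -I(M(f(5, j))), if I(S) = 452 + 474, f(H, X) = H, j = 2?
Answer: -926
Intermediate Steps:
M(t) = (t + t²)/(2*t) (M(t) = (t + t²)/((2*t)) = (t + t²)*(1/(2*t)) = (t + t²)/(2*t))
I(S) = 926
-I(M(f(5, j))) = -1*926 = -926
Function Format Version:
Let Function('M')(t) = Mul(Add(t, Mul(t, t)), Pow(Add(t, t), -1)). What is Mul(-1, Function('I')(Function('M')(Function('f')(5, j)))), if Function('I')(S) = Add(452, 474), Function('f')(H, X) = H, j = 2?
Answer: -926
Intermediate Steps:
Function('M')(t) = Mul(Rational(1, 2), Pow(t, -1), Add(t, Pow(t, 2))) (Function('M')(t) = Mul(Add(t, Pow(t, 2)), Pow(Mul(2, t), -1)) = Mul(Add(t, Pow(t, 2)), Mul(Rational(1, 2), Pow(t, -1))) = Mul(Rational(1, 2), Pow(t, -1), Add(t, Pow(t, 2))))
Function('I')(S) = 926
Mul(-1, Function('I')(Function('M')(Function('f')(5, j)))) = Mul(-1, 926) = -926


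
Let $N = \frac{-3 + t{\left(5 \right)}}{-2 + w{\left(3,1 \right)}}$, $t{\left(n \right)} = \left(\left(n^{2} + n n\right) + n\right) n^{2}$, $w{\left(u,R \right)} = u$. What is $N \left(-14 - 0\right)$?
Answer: $-19208$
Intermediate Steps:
$t{\left(n \right)} = n^{2} \left(n + 2 n^{2}\right)$ ($t{\left(n \right)} = \left(\left(n^{2} + n^{2}\right) + n\right) n^{2} = \left(2 n^{2} + n\right) n^{2} = \left(n + 2 n^{2}\right) n^{2} = n^{2} \left(n + 2 n^{2}\right)$)
$N = 1372$ ($N = \frac{-3 + 5^{3} \left(1 + 2 \cdot 5\right)}{-2 + 3} = \frac{-3 + 125 \left(1 + 10\right)}{1} = \left(-3 + 125 \cdot 11\right) 1 = \left(-3 + 1375\right) 1 = 1372 \cdot 1 = 1372$)
$N \left(-14 - 0\right) = 1372 \left(-14 - 0\right) = 1372 \left(-14 + \left(-6 + 6\right)\right) = 1372 \left(-14 + 0\right) = 1372 \left(-14\right) = -19208$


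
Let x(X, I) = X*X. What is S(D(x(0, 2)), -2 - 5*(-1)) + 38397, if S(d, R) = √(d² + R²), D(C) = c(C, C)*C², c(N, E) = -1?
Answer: 38400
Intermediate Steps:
x(X, I) = X²
D(C) = -C²
S(d, R) = √(R² + d²)
S(D(x(0, 2)), -2 - 5*(-1)) + 38397 = √((-2 - 5*(-1))² + (-(0²)²)²) + 38397 = √((-2 + 5)² + (-1*0²)²) + 38397 = √(3² + (-1*0)²) + 38397 = √(9 + 0²) + 38397 = √(9 + 0) + 38397 = √9 + 38397 = 3 + 38397 = 38400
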